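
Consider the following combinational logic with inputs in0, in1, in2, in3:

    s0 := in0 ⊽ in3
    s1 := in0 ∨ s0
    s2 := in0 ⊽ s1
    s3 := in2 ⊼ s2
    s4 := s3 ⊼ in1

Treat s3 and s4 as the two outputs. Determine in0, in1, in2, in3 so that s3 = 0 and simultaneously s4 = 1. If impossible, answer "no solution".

Check with in0=0 in1=1 in2=1 in3=1:
s0 = in0 ⊽ in3 = 0 ⊽ 1 = 0
s1 = in0 ∨ s0 = 0 ∨ 0 = 0
s2 = in0 ⊽ s1 = 0 ⊽ 0 = 1
s3 = in2 ⊼ s2 = 1 ⊼ 1 = 0
s4 = s3 ⊼ in1 = 0 ⊼ 1 = 1
So s3 = 0 and s4 = 1.

in0=0 in1=1 in2=1 in3=1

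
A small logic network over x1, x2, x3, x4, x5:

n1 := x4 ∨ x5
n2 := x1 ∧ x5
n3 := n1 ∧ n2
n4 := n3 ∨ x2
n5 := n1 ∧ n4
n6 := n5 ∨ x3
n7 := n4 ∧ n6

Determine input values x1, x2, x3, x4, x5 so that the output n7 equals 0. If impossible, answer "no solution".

n7 = n4 ∧ n6 must be 0, so at least one of n4, n6 is 0.
Check with x1=0, x2=0, x3=0, x4=1, x5=1:
n1 = x4 ∨ x5 = 1 ∨ 1 = 1
n2 = x1 ∧ x5 = 0 ∧ 1 = 0
n3 = n1 ∧ n2 = 1 ∧ 0 = 0
n4 = n3 ∨ x2 = 0 ∨ 0 = 0
n5 = n1 ∧ n4 = 1 ∧ 0 = 0
n6 = n5 ∨ x3 = 0 ∨ 0 = 0
n7 = n4 ∧ n6 = 0 ∧ 0 = 0
So n7 = 0 as required.

x1=0, x2=0, x3=0, x4=1, x5=1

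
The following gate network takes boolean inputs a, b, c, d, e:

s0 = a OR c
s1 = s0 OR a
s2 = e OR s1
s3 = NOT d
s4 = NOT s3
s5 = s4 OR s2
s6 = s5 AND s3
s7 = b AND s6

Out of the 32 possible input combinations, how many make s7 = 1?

s7 = b AND s6 must be 1, so both b = 1 and s6 = 1.
Enumerating the 32 input combinations, 7 give s7 = 1 and 25 give s7 = 0.

7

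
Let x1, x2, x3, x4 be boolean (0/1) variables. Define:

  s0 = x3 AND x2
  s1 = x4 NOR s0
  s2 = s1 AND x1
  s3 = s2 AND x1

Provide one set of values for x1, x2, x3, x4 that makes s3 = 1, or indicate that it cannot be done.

x1=1, x2=0, x3=0, x4=0

Check with x1=1, x2=0, x3=0, x4=0:
s0 = x3 AND x2 = 0 AND 0 = 0
s1 = x4 NOR s0 = 0 NOR 0 = 1
s2 = s1 AND x1 = 1 AND 1 = 1
s3 = s2 AND x1 = 1 AND 1 = 1
So s3 = 1 as required.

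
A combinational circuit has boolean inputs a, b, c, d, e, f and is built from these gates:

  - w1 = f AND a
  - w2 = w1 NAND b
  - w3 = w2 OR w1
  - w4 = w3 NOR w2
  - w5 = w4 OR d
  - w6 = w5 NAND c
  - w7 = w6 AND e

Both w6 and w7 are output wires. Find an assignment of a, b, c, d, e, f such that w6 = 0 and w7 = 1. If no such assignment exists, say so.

Across all 64 input combinations, none give both w6 = 0 and w7 = 1.

no solution exists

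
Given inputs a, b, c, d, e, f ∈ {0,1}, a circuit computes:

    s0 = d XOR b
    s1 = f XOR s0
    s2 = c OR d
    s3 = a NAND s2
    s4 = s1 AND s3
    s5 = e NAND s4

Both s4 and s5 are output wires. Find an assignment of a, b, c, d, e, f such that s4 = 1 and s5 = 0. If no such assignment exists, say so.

Check with a=1, b=1, c=0, d=0, e=1, f=0:
s0 = d XOR b = 0 XOR 1 = 1
s1 = f XOR s0 = 0 XOR 1 = 1
s2 = c OR d = 0 OR 0 = 0
s3 = a NAND s2 = 1 NAND 0 = 1
s4 = s1 AND s3 = 1 AND 1 = 1
s5 = e NAND s4 = 1 NAND 1 = 0
So s4 = 1 and s5 = 0.

a=1, b=1, c=0, d=0, e=1, f=0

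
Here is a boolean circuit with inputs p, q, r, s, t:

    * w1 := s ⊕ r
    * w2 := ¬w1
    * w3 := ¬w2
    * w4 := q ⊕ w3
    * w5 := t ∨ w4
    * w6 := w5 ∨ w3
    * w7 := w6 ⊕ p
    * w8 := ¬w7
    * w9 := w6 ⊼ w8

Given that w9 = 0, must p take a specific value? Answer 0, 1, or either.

1

w9 = w6 ⊼ w8 must be 0, so both w6 = 1 and w8 = 1.
w6 = w5 ∨ w3 must be 1, so at least one of w5, w3 is 1.
w8 = ¬w7 must be 1, so w7 = 0.
Every assignment with w9 = 0 has p = 1; there are 14 such assignment(s).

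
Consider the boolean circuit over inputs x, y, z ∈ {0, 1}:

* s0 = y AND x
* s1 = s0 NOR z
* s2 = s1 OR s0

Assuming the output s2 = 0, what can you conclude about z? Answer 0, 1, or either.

1

s2 = s1 OR s0 must be 0, so both s1 = 0 and s0 = 0.
s1 = s0 NOR z must be 0, so at least one of s0, z is 1.
s0 = y AND x must be 0, so at least one of y, x is 0.
Every assignment with s2 = 0 has z = 1; there are 3 such assignment(s).
  x=0, y=0, z=1
  x=0, y=1, z=1
  x=1, y=0, z=1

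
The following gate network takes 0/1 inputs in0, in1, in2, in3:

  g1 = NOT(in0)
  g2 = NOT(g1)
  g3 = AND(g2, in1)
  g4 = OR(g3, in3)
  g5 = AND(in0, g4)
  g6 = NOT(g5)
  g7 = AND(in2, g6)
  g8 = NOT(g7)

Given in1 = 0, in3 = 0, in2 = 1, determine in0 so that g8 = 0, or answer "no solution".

in0=0

g8 = NOT(g7) must be 0, so g7 = 1.
Check with in1 = 0, in3 = 0, in2 = 1 and in0=0:
g1 = NOT(in0) = NOT 0 = 1
g2 = NOT(g1) = NOT 1 = 0
g3 = AND(g2, in1) = AND(0, 0) = 0
g4 = OR(g3, in3) = OR(0, 0) = 0
g5 = AND(in0, g4) = AND(0, 0) = 0
g6 = NOT(g5) = NOT 0 = 1
g7 = AND(in2, g6) = AND(1, 1) = 1
g8 = NOT(g7) = NOT 1 = 0
So g8 = 0.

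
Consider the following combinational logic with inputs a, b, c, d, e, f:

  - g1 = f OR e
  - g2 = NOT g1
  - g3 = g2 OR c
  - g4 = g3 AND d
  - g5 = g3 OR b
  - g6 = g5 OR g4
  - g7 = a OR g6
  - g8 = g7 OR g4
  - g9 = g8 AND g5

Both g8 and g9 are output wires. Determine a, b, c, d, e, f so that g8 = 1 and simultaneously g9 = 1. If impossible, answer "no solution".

Check with a=0 b=1 c=1 d=0 e=0 f=1:
g1 = f OR e = 1 OR 0 = 1
g2 = NOT g1 = NOT 1 = 0
g3 = g2 OR c = 0 OR 1 = 1
g4 = g3 AND d = 1 AND 0 = 0
g5 = g3 OR b = 1 OR 1 = 1
g6 = g5 OR g4 = 1 OR 0 = 1
g7 = a OR g6 = 0 OR 1 = 1
g8 = g7 OR g4 = 1 OR 0 = 1
g9 = g8 AND g5 = 1 AND 1 = 1
So g8 = 1 and g9 = 1.

a=0 b=1 c=1 d=0 e=0 f=1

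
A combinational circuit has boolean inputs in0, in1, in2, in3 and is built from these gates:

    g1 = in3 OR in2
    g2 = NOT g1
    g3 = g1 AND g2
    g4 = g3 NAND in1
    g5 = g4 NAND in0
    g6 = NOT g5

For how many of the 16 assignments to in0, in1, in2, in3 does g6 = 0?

8

g6 = NOT g5 must be 0, so g5 = 1.
g5 = g4 NAND in0 must be 1, so at least one of g4, in0 is 0.
Enumerating the 16 input combinations, 8 give g6 = 0 and 8 give g6 = 1.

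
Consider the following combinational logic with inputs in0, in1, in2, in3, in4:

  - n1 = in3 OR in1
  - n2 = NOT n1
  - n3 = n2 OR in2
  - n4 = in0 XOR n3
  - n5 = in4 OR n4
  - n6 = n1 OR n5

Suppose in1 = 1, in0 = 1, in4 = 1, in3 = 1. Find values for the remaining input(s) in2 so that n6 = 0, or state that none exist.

no solution exists

With in1 = 1, in0 = 1, in4 = 1, in3 = 1 fixed, none of the 2 settings of in2 give n6 = 0.
For example, with in2=0:
n1 = in3 OR in1 = 1 OR 1 = 1
n2 = NOT n1 = NOT 1 = 0
n3 = n2 OR in2 = 0 OR 0 = 0
n4 = in0 XOR n3 = 1 XOR 0 = 1
n5 = in4 OR n4 = 1 OR 1 = 1
n6 = n1 OR n5 = 1 OR 1 = 1
giving n6 = 1 ≠ 0.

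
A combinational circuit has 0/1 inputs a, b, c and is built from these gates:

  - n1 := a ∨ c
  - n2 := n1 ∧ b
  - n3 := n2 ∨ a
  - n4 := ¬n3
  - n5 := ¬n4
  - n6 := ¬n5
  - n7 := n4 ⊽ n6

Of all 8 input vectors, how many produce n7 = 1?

n7 = n4 ⊽ n6 must be 1, so both n4 = 0 and n6 = 0.
n4 = ¬n3 must be 0, so n3 = 1.
Enumerating the 8 input combinations, 5 give n7 = 1 and 3 give n7 = 0.

5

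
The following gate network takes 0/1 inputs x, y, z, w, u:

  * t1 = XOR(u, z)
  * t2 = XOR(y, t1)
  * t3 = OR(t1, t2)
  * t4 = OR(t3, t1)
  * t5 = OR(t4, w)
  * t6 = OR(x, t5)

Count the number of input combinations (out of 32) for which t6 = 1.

30

t6 = OR(x, t5) must be 1, so at least one of x, t5 is 1.
Enumerating the 32 input combinations, 30 give t6 = 1 and 2 give t6 = 0.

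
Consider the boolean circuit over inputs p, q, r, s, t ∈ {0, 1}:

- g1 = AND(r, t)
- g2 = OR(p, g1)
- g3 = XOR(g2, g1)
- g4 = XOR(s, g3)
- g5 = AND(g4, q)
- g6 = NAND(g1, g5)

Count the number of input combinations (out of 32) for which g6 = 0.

g6 = NAND(g1, g5) must be 0, so both g1 = 1 and g5 = 1.
g1 = AND(r, t) must be 1, so both r = 1 and t = 1.
g5 = AND(g4, q) must be 1, so both g4 = 1 and q = 1.
Satisfying assignments:
  p=0, q=1, r=1, s=1, t=1
  p=1, q=1, r=1, s=1, t=1

2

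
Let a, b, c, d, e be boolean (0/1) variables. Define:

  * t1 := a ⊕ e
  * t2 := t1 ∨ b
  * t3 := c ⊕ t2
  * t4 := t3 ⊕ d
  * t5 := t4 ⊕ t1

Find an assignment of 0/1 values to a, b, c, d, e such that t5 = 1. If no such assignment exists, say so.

a=1 b=1 c=0 d=1 e=0

t5 = t4 ⊕ t1 must be 1, so t4 and t1 differ.
Check with a=1 b=1 c=0 d=1 e=0:
t1 = a ⊕ e = 1 ⊕ 0 = 1
t2 = t1 ∨ b = 1 ∨ 1 = 1
t3 = c ⊕ t2 = 0 ⊕ 1 = 1
t4 = t3 ⊕ d = 1 ⊕ 1 = 0
t5 = t4 ⊕ t1 = 0 ⊕ 1 = 1
So t5 = 1 as required.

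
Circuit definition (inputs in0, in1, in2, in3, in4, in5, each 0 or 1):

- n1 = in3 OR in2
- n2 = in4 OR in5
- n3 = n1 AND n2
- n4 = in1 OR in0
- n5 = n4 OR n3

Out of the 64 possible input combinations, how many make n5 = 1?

n5 = n4 OR n3 must be 1, so at least one of n4, n3 is 1.
Enumerating the 64 input combinations, 57 give n5 = 1 and 7 give n5 = 0.

57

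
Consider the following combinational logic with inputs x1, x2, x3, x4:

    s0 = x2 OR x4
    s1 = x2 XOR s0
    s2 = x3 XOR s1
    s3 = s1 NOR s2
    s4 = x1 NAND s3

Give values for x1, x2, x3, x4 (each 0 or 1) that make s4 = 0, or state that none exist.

x1=1, x2=1, x3=0, x4=1

s4 = x1 NAND s3 must be 0, so both x1 = 1 and s3 = 1.
s3 = s1 NOR s2 must be 1, so both s1 = 0 and s2 = 0.
Check with x1=1, x2=1, x3=0, x4=1:
s0 = x2 OR x4 = 1 OR 1 = 1
s1 = x2 XOR s0 = 1 XOR 1 = 0
s2 = x3 XOR s1 = 0 XOR 0 = 0
s3 = s1 NOR s2 = 0 NOR 0 = 1
s4 = x1 NAND s3 = 1 NAND 1 = 0
So s4 = 0 as required.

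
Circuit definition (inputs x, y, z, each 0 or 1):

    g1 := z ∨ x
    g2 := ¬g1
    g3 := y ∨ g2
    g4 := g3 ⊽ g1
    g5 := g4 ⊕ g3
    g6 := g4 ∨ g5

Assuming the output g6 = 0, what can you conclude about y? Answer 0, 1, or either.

0

g6 = g4 ∨ g5 must be 0, so both g4 = 0 and g5 = 0.
Every assignment with g6 = 0 has y = 0; there are 3 such assignment(s).
  x=0, y=0, z=1
  x=1, y=0, z=0
  x=1, y=0, z=1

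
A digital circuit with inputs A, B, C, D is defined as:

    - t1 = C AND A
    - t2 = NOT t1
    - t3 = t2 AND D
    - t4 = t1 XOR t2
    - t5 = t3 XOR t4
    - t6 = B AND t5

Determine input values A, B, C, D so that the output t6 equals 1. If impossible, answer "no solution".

A=1 B=1 C=1 D=1

t6 = B AND t5 must be 1, so both B = 1 and t5 = 1.
Check with A=1 B=1 C=1 D=1:
t1 = C AND A = 1 AND 1 = 1
t2 = NOT t1 = NOT 1 = 0
t3 = t2 AND D = 0 AND 1 = 0
t4 = t1 XOR t2 = 1 XOR 0 = 1
t5 = t3 XOR t4 = 0 XOR 1 = 1
t6 = B AND t5 = 1 AND 1 = 1
So t6 = 1 as required.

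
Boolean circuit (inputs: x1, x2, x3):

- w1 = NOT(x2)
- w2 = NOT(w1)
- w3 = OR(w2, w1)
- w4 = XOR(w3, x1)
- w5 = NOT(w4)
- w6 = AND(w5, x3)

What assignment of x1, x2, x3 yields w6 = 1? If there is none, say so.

w6 = AND(w5, x3) must be 1, so both w5 = 1 and x3 = 1.
Check with x1=1, x2=0, x3=1:
w1 = NOT(x2) = NOT 0 = 1
w2 = NOT(w1) = NOT 1 = 0
w3 = OR(w2, w1) = OR(0, 1) = 1
w4 = XOR(w3, x1) = XOR(1, 1) = 0
w5 = NOT(w4) = NOT 0 = 1
w6 = AND(w5, x3) = AND(1, 1) = 1
So w6 = 1 as required.

x1=1, x2=0, x3=1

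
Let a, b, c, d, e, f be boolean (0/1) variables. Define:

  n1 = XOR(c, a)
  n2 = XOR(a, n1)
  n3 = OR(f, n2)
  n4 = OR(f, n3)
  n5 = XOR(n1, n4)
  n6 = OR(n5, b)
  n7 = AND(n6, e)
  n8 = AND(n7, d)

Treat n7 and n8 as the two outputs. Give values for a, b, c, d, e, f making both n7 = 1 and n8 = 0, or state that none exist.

a=1 b=0 c=1 d=0 e=1 f=1

Check with a=1 b=0 c=1 d=0 e=1 f=1:
n1 = XOR(c, a) = XOR(1, 1) = 0
n2 = XOR(a, n1) = XOR(1, 0) = 1
n3 = OR(f, n2) = OR(1, 1) = 1
n4 = OR(f, n3) = OR(1, 1) = 1
n5 = XOR(n1, n4) = XOR(0, 1) = 1
n6 = OR(n5, b) = OR(1, 0) = 1
n7 = AND(n6, e) = AND(1, 1) = 1
n8 = AND(n7, d) = AND(1, 0) = 0
So n7 = 1 and n8 = 0.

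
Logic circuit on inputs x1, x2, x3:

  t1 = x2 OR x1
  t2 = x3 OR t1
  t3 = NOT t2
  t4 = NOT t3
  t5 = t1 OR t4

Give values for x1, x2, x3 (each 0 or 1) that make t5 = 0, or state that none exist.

Check with x1=0 x2=0 x3=0:
t1 = x2 OR x1 = 0 OR 0 = 0
t2 = x3 OR t1 = 0 OR 0 = 0
t3 = NOT t2 = NOT 0 = 1
t4 = NOT t3 = NOT 1 = 0
t5 = t1 OR t4 = 0 OR 0 = 0
So t5 = 0 as required.

x1=0 x2=0 x3=0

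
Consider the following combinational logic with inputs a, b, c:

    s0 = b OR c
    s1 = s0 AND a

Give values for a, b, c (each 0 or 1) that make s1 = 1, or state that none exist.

s1 = s0 AND a must be 1, so both s0 = 1 and a = 1.
Check with a=1, b=0, c=1:
s0 = b OR c = 0 OR 1 = 1
s1 = s0 AND a = 1 AND 1 = 1
So s1 = 1 as required.

a=1, b=0, c=1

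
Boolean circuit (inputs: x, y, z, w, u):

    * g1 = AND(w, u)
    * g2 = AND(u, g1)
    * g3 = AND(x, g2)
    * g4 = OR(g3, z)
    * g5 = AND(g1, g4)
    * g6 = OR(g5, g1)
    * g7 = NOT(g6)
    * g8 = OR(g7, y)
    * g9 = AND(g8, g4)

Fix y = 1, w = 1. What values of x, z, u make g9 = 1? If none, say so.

x=1 z=1 u=1

g9 = AND(g8, g4) must be 1, so both g8 = 1 and g4 = 1.
Check with y = 1, w = 1 and x=1, z=1, u=1:
g1 = AND(w, u) = AND(1, 1) = 1
g2 = AND(u, g1) = AND(1, 1) = 1
g3 = AND(x, g2) = AND(1, 1) = 1
g4 = OR(g3, z) = OR(1, 1) = 1
g5 = AND(g1, g4) = AND(1, 1) = 1
g6 = OR(g5, g1) = OR(1, 1) = 1
g7 = NOT(g6) = NOT 1 = 0
g8 = OR(g7, y) = OR(0, 1) = 1
g9 = AND(g8, g4) = AND(1, 1) = 1
So g9 = 1.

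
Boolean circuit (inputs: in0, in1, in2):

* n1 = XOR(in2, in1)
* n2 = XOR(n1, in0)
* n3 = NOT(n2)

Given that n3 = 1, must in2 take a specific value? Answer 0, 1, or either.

either

Both values of in2 occur among assignments with n3 = 1:
  in2=0: in0=0, in1=0, in2=0
  in2=1: in0=0, in1=1, in2=1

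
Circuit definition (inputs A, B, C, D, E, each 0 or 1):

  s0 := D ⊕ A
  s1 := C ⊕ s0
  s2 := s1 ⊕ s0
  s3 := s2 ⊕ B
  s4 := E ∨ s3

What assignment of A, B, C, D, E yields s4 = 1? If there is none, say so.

s4 = E ∨ s3 must be 1, so at least one of E, s3 is 1.
Check with A=0, B=0, C=0, D=1, E=1:
s0 = D ⊕ A = 1 ⊕ 0 = 1
s1 = C ⊕ s0 = 0 ⊕ 1 = 1
s2 = s1 ⊕ s0 = 1 ⊕ 1 = 0
s3 = s2 ⊕ B = 0 ⊕ 0 = 0
s4 = E ∨ s3 = 1 ∨ 0 = 1
So s4 = 1 as required.

A=0, B=0, C=0, D=1, E=1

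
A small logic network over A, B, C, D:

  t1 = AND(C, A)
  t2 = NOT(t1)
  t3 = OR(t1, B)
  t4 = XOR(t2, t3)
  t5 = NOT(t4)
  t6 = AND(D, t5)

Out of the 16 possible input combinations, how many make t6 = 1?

t6 = AND(D, t5) must be 1, so both D = 1 and t5 = 1.
Satisfying assignments:
  A=0, B=1, C=0, D=1
  A=0, B=1, C=1, D=1
  A=1, B=1, C=0, D=1

3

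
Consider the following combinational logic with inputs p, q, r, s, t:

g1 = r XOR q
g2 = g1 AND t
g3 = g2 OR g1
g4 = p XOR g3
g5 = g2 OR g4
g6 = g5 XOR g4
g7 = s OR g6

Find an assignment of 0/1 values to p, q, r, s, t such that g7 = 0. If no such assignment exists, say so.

p=0, q=1, r=1, s=0, t=1

g7 = s OR g6 must be 0, so both s = 0 and g6 = 0.
Check with p=0, q=1, r=1, s=0, t=1:
g1 = r XOR q = 1 XOR 1 = 0
g2 = g1 AND t = 0 AND 1 = 0
g3 = g2 OR g1 = 0 OR 0 = 0
g4 = p XOR g3 = 0 XOR 0 = 0
g5 = g2 OR g4 = 0 OR 0 = 0
g6 = g5 XOR g4 = 0 XOR 0 = 0
g7 = s OR g6 = 0 OR 0 = 0
So g7 = 0 as required.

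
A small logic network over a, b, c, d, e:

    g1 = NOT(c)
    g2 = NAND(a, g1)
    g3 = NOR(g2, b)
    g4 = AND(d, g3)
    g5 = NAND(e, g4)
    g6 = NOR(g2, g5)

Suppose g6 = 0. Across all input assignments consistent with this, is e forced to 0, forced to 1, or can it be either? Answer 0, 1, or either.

Both values of e occur among assignments with g6 = 0:
  e=0: a=0, b=0, c=0, d=0, e=0
  e=1: a=0, b=0, c=0, d=0, e=1

either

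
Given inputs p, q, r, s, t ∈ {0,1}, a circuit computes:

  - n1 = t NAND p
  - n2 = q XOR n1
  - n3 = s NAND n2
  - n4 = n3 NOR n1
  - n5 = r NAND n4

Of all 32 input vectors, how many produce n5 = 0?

n5 = r NAND n4 must be 0, so both r = 1 and n4 = 1.
Satisfying assignments:
  p=1, q=1, r=1, s=1, t=1

1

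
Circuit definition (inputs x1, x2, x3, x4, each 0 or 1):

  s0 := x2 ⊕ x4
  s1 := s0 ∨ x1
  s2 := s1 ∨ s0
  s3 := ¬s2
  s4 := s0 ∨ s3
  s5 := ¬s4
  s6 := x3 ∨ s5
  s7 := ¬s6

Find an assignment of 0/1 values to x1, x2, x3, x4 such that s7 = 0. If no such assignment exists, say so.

s7 = ¬s6 must be 0, so s6 = 1.
s6 = x3 ∨ s5 must be 1, so at least one of x3, s5 is 1.
Check with x1=1, x2=1, x3=0, x4=1:
s0 = x2 ⊕ x4 = 1 ⊕ 1 = 0
s1 = s0 ∨ x1 = 0 ∨ 1 = 1
s2 = s1 ∨ s0 = 1 ∨ 0 = 1
s3 = ¬s2 = ¬1 = 0
s4 = s0 ∨ s3 = 0 ∨ 0 = 0
s5 = ¬s4 = ¬0 = 1
s6 = x3 ∨ s5 = 0 ∨ 1 = 1
s7 = ¬s6 = ¬1 = 0
So s7 = 0 as required.

x1=1, x2=1, x3=0, x4=1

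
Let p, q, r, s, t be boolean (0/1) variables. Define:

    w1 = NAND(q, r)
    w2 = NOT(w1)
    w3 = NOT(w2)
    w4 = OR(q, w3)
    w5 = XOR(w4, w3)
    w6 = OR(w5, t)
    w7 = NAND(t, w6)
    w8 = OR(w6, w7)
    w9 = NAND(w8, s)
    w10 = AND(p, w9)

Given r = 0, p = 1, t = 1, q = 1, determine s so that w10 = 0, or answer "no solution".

s=1

w10 = AND(p, w9) must be 0, so at least one of p, w9 is 0.
Check with r = 0, p = 1, t = 1, q = 1 and s=1:
w1 = NAND(q, r) = NAND(1, 0) = 1
w2 = NOT(w1) = NOT 1 = 0
w3 = NOT(w2) = NOT 0 = 1
w4 = OR(q, w3) = OR(1, 1) = 1
w5 = XOR(w4, w3) = XOR(1, 1) = 0
w6 = OR(w5, t) = OR(0, 1) = 1
w7 = NAND(t, w6) = NAND(1, 1) = 0
w8 = OR(w6, w7) = OR(1, 0) = 1
w9 = NAND(w8, s) = NAND(1, 1) = 0
w10 = AND(p, w9) = AND(1, 0) = 0
So w10 = 0.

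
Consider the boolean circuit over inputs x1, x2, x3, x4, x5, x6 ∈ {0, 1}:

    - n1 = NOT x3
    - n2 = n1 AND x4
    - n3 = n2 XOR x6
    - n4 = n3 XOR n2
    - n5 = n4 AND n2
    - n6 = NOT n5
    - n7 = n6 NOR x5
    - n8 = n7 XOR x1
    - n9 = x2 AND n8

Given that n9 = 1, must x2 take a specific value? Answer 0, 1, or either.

n9 = x2 AND n8 must be 1, so both x2 = 1 and n8 = 1.
Every assignment with n9 = 1 has x2 = 1; there are 16 such assignment(s).

1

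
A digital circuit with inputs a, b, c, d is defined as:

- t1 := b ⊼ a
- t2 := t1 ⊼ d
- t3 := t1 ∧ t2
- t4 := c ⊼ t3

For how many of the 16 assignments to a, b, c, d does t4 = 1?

t4 = c ⊼ t3 must be 1, so at least one of c, t3 is 0.
Enumerating the 16 input combinations, 13 give t4 = 1 and 3 give t4 = 0.

13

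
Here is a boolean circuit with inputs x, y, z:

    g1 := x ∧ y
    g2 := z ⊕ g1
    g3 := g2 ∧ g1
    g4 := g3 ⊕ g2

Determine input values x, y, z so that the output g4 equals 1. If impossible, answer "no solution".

x=1, y=0, z=1

Check with x=1, y=0, z=1:
g1 = x ∧ y = 1 ∧ 0 = 0
g2 = z ⊕ g1 = 1 ⊕ 0 = 1
g3 = g2 ∧ g1 = 1 ∧ 0 = 0
g4 = g3 ⊕ g2 = 0 ⊕ 1 = 1
So g4 = 1 as required.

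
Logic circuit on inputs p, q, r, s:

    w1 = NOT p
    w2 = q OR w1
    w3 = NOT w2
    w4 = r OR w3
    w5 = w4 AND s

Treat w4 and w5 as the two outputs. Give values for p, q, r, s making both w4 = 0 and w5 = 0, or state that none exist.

Check with p=1, q=1, r=0, s=0:
w1 = NOT p = NOT 1 = 0
w2 = q OR w1 = 1 OR 0 = 1
w3 = NOT w2 = NOT 1 = 0
w4 = r OR w3 = 0 OR 0 = 0
w5 = w4 AND s = 0 AND 0 = 0
So w4 = 0 and w5 = 0.

p=1, q=1, r=0, s=0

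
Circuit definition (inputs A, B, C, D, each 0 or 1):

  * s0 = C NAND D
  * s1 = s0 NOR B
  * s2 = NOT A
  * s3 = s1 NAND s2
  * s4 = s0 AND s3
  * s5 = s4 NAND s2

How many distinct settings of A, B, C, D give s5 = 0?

6

s5 = s4 NAND s2 must be 0, so both s4 = 1 and s2 = 1.
Enumerating the 16 input combinations, 6 give s5 = 0 and 10 give s5 = 1.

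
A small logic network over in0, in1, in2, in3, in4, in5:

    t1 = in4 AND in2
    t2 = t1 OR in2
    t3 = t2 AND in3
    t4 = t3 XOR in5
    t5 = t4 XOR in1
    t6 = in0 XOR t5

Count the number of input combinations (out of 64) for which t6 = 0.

32

t6 = in0 XOR t5 must be 0, so in0 and t5 are equal.
Enumerating the 64 input combinations, 32 give t6 = 0 and 32 give t6 = 1.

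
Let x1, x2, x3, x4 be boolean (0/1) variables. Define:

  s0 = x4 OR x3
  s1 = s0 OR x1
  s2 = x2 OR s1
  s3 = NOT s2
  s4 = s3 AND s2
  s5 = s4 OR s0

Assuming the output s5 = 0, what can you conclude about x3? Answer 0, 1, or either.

s5 = s4 OR s0 must be 0, so both s4 = 0 and s0 = 0.
Every assignment with s5 = 0 has x3 = 0; there are 4 such assignment(s).
  x1=0, x2=0, x3=0, x4=0
  x1=0, x2=1, x3=0, x4=0
  x1=1, x2=0, x3=0, x4=0
  x1=1, x2=1, x3=0, x4=0

0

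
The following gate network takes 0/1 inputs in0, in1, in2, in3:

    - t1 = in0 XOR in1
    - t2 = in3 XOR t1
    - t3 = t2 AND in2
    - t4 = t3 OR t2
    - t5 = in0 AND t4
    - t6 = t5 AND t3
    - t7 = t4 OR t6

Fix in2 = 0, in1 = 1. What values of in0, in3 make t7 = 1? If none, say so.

in0=1, in3=1

Check with in2 = 0, in1 = 1 and in0=1, in3=1:
t1 = in0 XOR in1 = 1 XOR 1 = 0
t2 = in3 XOR t1 = 1 XOR 0 = 1
t3 = t2 AND in2 = 1 AND 0 = 0
t4 = t3 OR t2 = 0 OR 1 = 1
t5 = in0 AND t4 = 1 AND 1 = 1
t6 = t5 AND t3 = 1 AND 0 = 0
t7 = t4 OR t6 = 1 OR 0 = 1
So t7 = 1.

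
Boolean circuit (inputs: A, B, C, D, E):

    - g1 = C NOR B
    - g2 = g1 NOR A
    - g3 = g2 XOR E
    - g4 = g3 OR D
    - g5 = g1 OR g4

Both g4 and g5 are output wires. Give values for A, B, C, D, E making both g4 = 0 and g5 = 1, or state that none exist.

Check with A=1, B=0, C=0, D=0, E=0:
g1 = C NOR B = 0 NOR 0 = 1
g2 = g1 NOR A = 1 NOR 1 = 0
g3 = g2 XOR E = 0 XOR 0 = 0
g4 = g3 OR D = 0 OR 0 = 0
g5 = g1 OR g4 = 1 OR 0 = 1
So g4 = 0 and g5 = 1.

A=1, B=0, C=0, D=0, E=0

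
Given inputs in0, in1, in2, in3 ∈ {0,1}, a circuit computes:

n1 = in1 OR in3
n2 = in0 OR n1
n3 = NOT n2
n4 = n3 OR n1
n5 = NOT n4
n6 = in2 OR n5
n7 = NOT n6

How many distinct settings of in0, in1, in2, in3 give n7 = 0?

9

n7 = NOT n6 must be 0, so n6 = 1.
n6 = in2 OR n5 must be 1, so at least one of in2, n5 is 1.
Enumerating the 16 input combinations, 9 give n7 = 0 and 7 give n7 = 1.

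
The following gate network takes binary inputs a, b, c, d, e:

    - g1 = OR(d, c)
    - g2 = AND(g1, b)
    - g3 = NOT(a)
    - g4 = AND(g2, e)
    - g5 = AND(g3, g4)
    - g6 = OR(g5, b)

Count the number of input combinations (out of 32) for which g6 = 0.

g6 = OR(g5, b) must be 0, so both g5 = 0 and b = 0.
g5 = AND(g3, g4) must be 0, so at least one of g3, g4 is 0.
Enumerating the 32 input combinations, 16 give g6 = 0 and 16 give g6 = 1.

16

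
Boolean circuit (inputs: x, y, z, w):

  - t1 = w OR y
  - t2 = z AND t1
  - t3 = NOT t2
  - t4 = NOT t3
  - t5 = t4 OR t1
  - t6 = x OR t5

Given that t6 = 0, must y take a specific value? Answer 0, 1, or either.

0

t6 = x OR t5 must be 0, so both x = 0 and t5 = 0.
Every assignment with t6 = 0 has y = 0; there are 2 such assignment(s).
  x=0, y=0, z=0, w=0
  x=0, y=0, z=1, w=0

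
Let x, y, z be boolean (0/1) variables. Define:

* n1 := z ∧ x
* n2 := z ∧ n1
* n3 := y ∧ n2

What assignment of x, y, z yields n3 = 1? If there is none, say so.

n3 = y ∧ n2 must be 1, so both y = 1 and n2 = 1.
n2 = z ∧ n1 must be 1, so both z = 1 and n1 = 1.
n1 = z ∧ x must be 1, so both z = 1 and x = 1.
Check with x=1 y=1 z=1:
n1 = z ∧ x = 1 ∧ 1 = 1
n2 = z ∧ n1 = 1 ∧ 1 = 1
n3 = y ∧ n2 = 1 ∧ 1 = 1
So n3 = 1 as required.

x=1 y=1 z=1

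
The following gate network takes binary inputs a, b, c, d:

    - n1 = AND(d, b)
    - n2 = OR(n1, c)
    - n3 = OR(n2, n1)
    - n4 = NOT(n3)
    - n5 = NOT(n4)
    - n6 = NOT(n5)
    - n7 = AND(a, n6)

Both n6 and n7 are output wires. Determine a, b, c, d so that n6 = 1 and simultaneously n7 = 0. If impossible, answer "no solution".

Check with a=0, b=0, c=0, d=0:
n1 = AND(d, b) = AND(0, 0) = 0
n2 = OR(n1, c) = OR(0, 0) = 0
n3 = OR(n2, n1) = OR(0, 0) = 0
n4 = NOT(n3) = NOT 0 = 1
n5 = NOT(n4) = NOT 1 = 0
n6 = NOT(n5) = NOT 0 = 1
n7 = AND(a, n6) = AND(0, 1) = 0
So n6 = 1 and n7 = 0.

a=0, b=0, c=0, d=0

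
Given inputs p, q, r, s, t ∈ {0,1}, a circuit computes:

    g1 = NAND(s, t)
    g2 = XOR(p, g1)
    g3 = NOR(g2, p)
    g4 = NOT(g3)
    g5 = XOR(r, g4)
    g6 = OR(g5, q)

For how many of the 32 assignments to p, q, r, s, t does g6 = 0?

8

g6 = OR(g5, q) must be 0, so both g5 = 0 and q = 0.
Enumerating the 32 input combinations, 8 give g6 = 0 and 24 give g6 = 1.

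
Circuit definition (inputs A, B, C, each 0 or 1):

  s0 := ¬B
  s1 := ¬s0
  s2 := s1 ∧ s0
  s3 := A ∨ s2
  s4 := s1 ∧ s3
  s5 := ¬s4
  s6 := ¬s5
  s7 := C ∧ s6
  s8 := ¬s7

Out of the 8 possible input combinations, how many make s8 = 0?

s8 = ¬s7 must be 0, so s7 = 1.
s7 = C ∧ s6 must be 1, so both C = 1 and s6 = 1.
Satisfying assignments:
  A=1, B=1, C=1

1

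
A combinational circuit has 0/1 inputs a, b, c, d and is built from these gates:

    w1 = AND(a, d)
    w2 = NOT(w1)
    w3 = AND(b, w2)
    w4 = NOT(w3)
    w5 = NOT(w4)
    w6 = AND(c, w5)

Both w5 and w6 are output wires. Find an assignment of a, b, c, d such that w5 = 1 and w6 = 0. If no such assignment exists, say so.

Check with a=0 b=1 c=0 d=0:
w1 = AND(a, d) = AND(0, 0) = 0
w2 = NOT(w1) = NOT 0 = 1
w3 = AND(b, w2) = AND(1, 1) = 1
w4 = NOT(w3) = NOT 1 = 0
w5 = NOT(w4) = NOT 0 = 1
w6 = AND(c, w5) = AND(0, 1) = 0
So w5 = 1 and w6 = 0.

a=0 b=1 c=0 d=0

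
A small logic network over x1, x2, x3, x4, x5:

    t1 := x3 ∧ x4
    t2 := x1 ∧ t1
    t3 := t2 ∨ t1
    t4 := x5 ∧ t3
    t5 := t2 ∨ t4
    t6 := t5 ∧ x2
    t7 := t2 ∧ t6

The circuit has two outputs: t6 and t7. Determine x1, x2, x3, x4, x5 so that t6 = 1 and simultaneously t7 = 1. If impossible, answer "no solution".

x1=1 x2=1 x3=1 x4=1 x5=1

Check with x1=1 x2=1 x3=1 x4=1 x5=1:
t1 = x3 ∧ x4 = 1 ∧ 1 = 1
t2 = x1 ∧ t1 = 1 ∧ 1 = 1
t3 = t2 ∨ t1 = 1 ∨ 1 = 1
t4 = x5 ∧ t3 = 1 ∧ 1 = 1
t5 = t2 ∨ t4 = 1 ∨ 1 = 1
t6 = t5 ∧ x2 = 1 ∧ 1 = 1
t7 = t2 ∧ t6 = 1 ∧ 1 = 1
So t6 = 1 and t7 = 1.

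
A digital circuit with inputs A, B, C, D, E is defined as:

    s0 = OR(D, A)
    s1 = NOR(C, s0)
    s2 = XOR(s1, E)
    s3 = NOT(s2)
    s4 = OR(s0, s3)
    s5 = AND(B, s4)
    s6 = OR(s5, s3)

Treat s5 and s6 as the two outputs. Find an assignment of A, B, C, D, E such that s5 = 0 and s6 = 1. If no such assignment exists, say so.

A=0, B=0, C=0, D=0, E=1

Check with A=0, B=0, C=0, D=0, E=1:
s0 = OR(D, A) = OR(0, 0) = 0
s1 = NOR(C, s0) = NOR(0, 0) = 1
s2 = XOR(s1, E) = XOR(1, 1) = 0
s3 = NOT(s2) = NOT 0 = 1
s4 = OR(s0, s3) = OR(0, 1) = 1
s5 = AND(B, s4) = AND(0, 1) = 0
s6 = OR(s5, s3) = OR(0, 1) = 1
So s5 = 0 and s6 = 1.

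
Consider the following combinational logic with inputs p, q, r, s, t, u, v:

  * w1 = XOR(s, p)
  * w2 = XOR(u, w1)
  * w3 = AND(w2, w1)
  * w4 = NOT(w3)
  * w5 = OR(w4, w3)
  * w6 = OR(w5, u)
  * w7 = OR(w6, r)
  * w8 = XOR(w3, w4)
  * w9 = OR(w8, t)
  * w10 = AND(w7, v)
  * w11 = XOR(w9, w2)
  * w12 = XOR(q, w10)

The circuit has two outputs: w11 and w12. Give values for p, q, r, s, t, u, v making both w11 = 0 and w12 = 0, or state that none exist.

p=0, q=0, r=0, s=1, t=0, u=0, v=0

Check with p=0, q=0, r=0, s=1, t=0, u=0, v=0:
w1 = XOR(s, p) = XOR(1, 0) = 1
w2 = XOR(u, w1) = XOR(0, 1) = 1
w3 = AND(w2, w1) = AND(1, 1) = 1
w4 = NOT(w3) = NOT 1 = 0
w5 = OR(w4, w3) = OR(0, 1) = 1
w6 = OR(w5, u) = OR(1, 0) = 1
w7 = OR(w6, r) = OR(1, 0) = 1
w8 = XOR(w3, w4) = XOR(1, 0) = 1
w9 = OR(w8, t) = OR(1, 0) = 1
w10 = AND(w7, v) = AND(1, 0) = 0
w11 = XOR(w9, w2) = XOR(1, 1) = 0
w12 = XOR(q, w10) = XOR(0, 0) = 0
So w11 = 0 and w12 = 0.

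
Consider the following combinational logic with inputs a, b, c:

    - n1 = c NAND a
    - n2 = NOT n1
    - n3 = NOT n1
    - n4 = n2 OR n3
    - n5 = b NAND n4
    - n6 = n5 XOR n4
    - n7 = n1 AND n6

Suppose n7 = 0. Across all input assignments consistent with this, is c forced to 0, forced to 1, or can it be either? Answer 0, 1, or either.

n7 = n1 AND n6 must be 0, so at least one of n1, n6 is 0.
Every assignment with n7 = 0 has c = 1; there are 2 such assignment(s).
  a=1, b=0, c=1
  a=1, b=1, c=1

1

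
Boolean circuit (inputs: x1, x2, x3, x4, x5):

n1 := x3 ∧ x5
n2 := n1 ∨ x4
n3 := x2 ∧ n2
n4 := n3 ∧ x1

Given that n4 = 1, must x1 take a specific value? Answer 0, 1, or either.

1

n4 = n3 ∧ x1 must be 1, so both n3 = 1 and x1 = 1.
n3 = x2 ∧ n2 must be 1, so both x2 = 1 and n2 = 1.
Every assignment with n4 = 1 has x1 = 1; there are 5 such assignment(s).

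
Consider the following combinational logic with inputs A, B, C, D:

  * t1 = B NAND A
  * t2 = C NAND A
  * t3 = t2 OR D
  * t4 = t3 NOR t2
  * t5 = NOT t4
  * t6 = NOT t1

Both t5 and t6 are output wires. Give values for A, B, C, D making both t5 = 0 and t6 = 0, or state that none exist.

A=1, B=0, C=1, D=0

Check with A=1, B=0, C=1, D=0:
t1 = B NAND A = 0 NAND 1 = 1
t2 = C NAND A = 1 NAND 1 = 0
t3 = t2 OR D = 0 OR 0 = 0
t4 = t3 NOR t2 = 0 NOR 0 = 1
t5 = NOT t4 = NOT 1 = 0
t6 = NOT t1 = NOT 1 = 0
So t5 = 0 and t6 = 0.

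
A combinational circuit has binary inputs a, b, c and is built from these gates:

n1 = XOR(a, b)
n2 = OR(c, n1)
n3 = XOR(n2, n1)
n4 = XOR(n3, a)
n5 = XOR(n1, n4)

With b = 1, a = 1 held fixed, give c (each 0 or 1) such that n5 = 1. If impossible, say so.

n5 = XOR(n1, n4) must be 1, so n1 and n4 differ.
Check with b = 1, a = 1 and c=0:
n1 = XOR(a, b) = XOR(1, 1) = 0
n2 = OR(c, n1) = OR(0, 0) = 0
n3 = XOR(n2, n1) = XOR(0, 0) = 0
n4 = XOR(n3, a) = XOR(0, 1) = 1
n5 = XOR(n1, n4) = XOR(0, 1) = 1
So n5 = 1.

c=0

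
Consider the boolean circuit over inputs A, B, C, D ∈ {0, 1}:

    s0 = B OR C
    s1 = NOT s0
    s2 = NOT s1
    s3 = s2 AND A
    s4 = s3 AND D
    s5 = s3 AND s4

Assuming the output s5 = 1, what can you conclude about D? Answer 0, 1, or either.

1

s5 = s3 AND s4 must be 1, so both s3 = 1 and s4 = 1.
s3 = s2 AND A must be 1, so both s2 = 1 and A = 1.
s4 = s3 AND D must be 1, so both s3 = 1 and D = 1.
Every assignment with s5 = 1 has D = 1; there are 3 such assignment(s).
  A=1, B=0, C=1, D=1
  A=1, B=1, C=0, D=1
  A=1, B=1, C=1, D=1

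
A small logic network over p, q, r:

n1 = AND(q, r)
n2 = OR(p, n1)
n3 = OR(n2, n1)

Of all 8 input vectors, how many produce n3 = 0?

3

n3 = OR(n2, n1) must be 0, so both n2 = 0 and n1 = 0.
n2 = OR(p, n1) must be 0, so both p = 0 and n1 = 0.
Satisfying assignments:
  p=0, q=0, r=0
  p=0, q=0, r=1
  p=0, q=1, r=0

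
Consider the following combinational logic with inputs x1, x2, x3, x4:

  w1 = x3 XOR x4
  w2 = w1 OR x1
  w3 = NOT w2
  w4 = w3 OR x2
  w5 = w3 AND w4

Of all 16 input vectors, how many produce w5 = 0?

w5 = w3 AND w4 must be 0, so at least one of w3, w4 is 0.
Enumerating the 16 input combinations, 12 give w5 = 0 and 4 give w5 = 1.

12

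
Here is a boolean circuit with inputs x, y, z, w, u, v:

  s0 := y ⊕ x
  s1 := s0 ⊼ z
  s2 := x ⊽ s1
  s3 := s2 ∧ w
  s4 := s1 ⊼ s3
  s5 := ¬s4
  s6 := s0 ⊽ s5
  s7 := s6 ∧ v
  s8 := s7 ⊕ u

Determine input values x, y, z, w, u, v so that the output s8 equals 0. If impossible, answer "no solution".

x=1, y=1, z=1, w=1, u=0, v=0

Check with x=1, y=1, z=1, w=1, u=0, v=0:
s0 = y ⊕ x = 1 ⊕ 1 = 0
s1 = s0 ⊼ z = 0 ⊼ 1 = 1
s2 = x ⊽ s1 = 1 ⊽ 1 = 0
s3 = s2 ∧ w = 0 ∧ 1 = 0
s4 = s1 ⊼ s3 = 1 ⊼ 0 = 1
s5 = ¬s4 = ¬1 = 0
s6 = s0 ⊽ s5 = 0 ⊽ 0 = 1
s7 = s6 ∧ v = 1 ∧ 0 = 0
s8 = s7 ⊕ u = 0 ⊕ 0 = 0
So s8 = 0 as required.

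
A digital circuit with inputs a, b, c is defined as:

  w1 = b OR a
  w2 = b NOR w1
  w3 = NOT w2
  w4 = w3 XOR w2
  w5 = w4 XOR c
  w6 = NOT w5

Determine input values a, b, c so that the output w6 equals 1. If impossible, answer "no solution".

a=0, b=0, c=1

w6 = NOT w5 must be 1, so w5 = 0.
w5 = w4 XOR c must be 0, so w4 and c are equal.
Check with a=0, b=0, c=1:
w1 = b OR a = 0 OR 0 = 0
w2 = b NOR w1 = 0 NOR 0 = 1
w3 = NOT w2 = NOT 1 = 0
w4 = w3 XOR w2 = 0 XOR 1 = 1
w5 = w4 XOR c = 1 XOR 1 = 0
w6 = NOT w5 = NOT 0 = 1
So w6 = 1 as required.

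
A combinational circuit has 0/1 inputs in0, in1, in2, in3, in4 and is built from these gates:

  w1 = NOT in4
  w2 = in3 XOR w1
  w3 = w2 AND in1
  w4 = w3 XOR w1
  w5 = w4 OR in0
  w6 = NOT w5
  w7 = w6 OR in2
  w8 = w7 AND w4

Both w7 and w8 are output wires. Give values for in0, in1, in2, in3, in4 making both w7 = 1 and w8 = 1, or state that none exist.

Check with in0=0 in1=1 in2=1 in3=1 in4=1:
w1 = NOT in4 = NOT 1 = 0
w2 = in3 XOR w1 = 1 XOR 0 = 1
w3 = w2 AND in1 = 1 AND 1 = 1
w4 = w3 XOR w1 = 1 XOR 0 = 1
w5 = w4 OR in0 = 1 OR 0 = 1
w6 = NOT w5 = NOT 1 = 0
w7 = w6 OR in2 = 0 OR 1 = 1
w8 = w7 AND w4 = 1 AND 1 = 1
So w7 = 1 and w8 = 1.

in0=0 in1=1 in2=1 in3=1 in4=1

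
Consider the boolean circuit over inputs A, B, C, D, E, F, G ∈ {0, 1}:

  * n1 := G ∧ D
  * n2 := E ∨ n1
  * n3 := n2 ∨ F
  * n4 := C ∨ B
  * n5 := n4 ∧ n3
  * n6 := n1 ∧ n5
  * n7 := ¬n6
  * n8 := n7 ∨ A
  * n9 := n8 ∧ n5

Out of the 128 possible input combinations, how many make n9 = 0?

62

n9 = n8 ∧ n5 must be 0, so at least one of n8, n5 is 0.
Enumerating the 128 input combinations, 62 give n9 = 0 and 66 give n9 = 1.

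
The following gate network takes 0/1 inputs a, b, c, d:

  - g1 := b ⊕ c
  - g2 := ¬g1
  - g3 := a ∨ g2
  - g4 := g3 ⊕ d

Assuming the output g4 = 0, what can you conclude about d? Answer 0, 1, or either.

either

Both values of d occur among assignments with g4 = 0:
  d=0: a=0, b=0, c=1, d=0
  d=1: a=0, b=0, c=0, d=1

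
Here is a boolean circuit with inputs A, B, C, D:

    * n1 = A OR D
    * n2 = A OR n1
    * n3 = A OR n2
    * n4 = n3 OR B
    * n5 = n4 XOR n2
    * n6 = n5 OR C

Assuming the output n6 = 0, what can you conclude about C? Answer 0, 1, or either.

n6 = n5 OR C must be 0, so both n5 = 0 and C = 0.
n5 = n4 XOR n2 must be 0, so n4 and n2 are equal.
Every assignment with n6 = 0 has C = 0; there are 7 such assignment(s).

0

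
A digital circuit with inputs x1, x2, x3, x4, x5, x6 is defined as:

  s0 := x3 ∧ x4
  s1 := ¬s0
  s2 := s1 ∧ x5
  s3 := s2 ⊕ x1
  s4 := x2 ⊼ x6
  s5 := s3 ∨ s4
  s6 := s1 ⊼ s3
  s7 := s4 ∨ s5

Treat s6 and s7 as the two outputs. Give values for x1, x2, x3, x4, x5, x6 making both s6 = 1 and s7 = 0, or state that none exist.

Check with x1=1, x2=1, x3=1, x4=0, x5=1, x6=1:
s0 = x3 ∧ x4 = 1 ∧ 0 = 0
s1 = ¬s0 = ¬0 = 1
s2 = s1 ∧ x5 = 1 ∧ 1 = 1
s3 = s2 ⊕ x1 = 1 ⊕ 1 = 0
s4 = x2 ⊼ x6 = 1 ⊼ 1 = 0
s5 = s3 ∨ s4 = 0 ∨ 0 = 0
s6 = s1 ⊼ s3 = 1 ⊼ 0 = 1
s7 = s4 ∨ s5 = 0 ∨ 0 = 0
So s6 = 1 and s7 = 0.

x1=1, x2=1, x3=1, x4=0, x5=1, x6=1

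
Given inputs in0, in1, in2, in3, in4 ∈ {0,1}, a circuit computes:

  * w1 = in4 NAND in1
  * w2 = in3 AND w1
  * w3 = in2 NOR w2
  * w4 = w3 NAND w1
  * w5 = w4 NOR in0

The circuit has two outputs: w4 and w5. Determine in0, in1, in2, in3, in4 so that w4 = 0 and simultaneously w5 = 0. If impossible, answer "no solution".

Check with in0=1 in1=0 in2=0 in3=0 in4=0:
w1 = in4 NAND in1 = 0 NAND 0 = 1
w2 = in3 AND w1 = 0 AND 1 = 0
w3 = in2 NOR w2 = 0 NOR 0 = 1
w4 = w3 NAND w1 = 1 NAND 1 = 0
w5 = w4 NOR in0 = 0 NOR 1 = 0
So w4 = 0 and w5 = 0.

in0=1 in1=0 in2=0 in3=0 in4=0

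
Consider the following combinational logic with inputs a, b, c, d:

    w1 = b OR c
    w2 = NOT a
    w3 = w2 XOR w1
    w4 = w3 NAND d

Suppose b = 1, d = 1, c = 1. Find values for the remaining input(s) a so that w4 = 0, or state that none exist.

a=1

w4 = w3 NAND d must be 0, so both w3 = 1 and d = 1.
w3 = w2 XOR w1 must be 1, so w2 and w1 differ.
Check with b = 1, d = 1, c = 1 and a=1:
w1 = b OR c = 1 OR 1 = 1
w2 = NOT a = NOT 1 = 0
w3 = w2 XOR w1 = 0 XOR 1 = 1
w4 = w3 NAND d = 1 NAND 1 = 0
So w4 = 0.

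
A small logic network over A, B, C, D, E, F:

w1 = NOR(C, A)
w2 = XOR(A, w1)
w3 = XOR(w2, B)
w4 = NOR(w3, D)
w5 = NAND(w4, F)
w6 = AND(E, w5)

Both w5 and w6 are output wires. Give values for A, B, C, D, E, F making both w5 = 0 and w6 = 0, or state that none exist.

Check with A=1, B=1, C=1, D=0, E=1, F=1:
w1 = NOR(C, A) = NOR(1, 1) = 0
w2 = XOR(A, w1) = XOR(1, 0) = 1
w3 = XOR(w2, B) = XOR(1, 1) = 0
w4 = NOR(w3, D) = NOR(0, 0) = 1
w5 = NAND(w4, F) = NAND(1, 1) = 0
w6 = AND(E, w5) = AND(1, 0) = 0
So w5 = 0 and w6 = 0.

A=1, B=1, C=1, D=0, E=1, F=1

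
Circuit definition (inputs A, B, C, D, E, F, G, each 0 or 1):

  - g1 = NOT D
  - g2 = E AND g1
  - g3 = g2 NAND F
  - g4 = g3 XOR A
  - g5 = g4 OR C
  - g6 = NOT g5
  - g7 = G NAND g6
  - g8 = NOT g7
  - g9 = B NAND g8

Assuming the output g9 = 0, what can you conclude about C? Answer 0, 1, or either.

0

g9 = B NAND g8 must be 0, so both B = 1 and g8 = 1.
g8 = NOT g7 must be 1, so g7 = 0.
g7 = G NAND g6 must be 0, so both G = 1 and g6 = 1.
Every assignment with g9 = 0 has C = 0; there are 8 such assignment(s).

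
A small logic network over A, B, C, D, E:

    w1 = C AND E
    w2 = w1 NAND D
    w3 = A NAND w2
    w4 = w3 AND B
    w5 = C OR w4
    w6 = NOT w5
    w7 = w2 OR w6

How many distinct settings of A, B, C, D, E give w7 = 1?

28

w7 = w2 OR w6 must be 1, so at least one of w2, w6 is 1.
Enumerating the 32 input combinations, 28 give w7 = 1 and 4 give w7 = 0.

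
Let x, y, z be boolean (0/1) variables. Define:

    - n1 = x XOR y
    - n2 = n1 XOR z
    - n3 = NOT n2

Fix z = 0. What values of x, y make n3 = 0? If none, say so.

x=0, y=1

n3 = NOT n2 must be 0, so n2 = 1.
n2 = n1 XOR z must be 1, so n1 and z differ.
Check with z = 0 and x=0, y=1:
n1 = x XOR y = 0 XOR 1 = 1
n2 = n1 XOR z = 1 XOR 0 = 1
n3 = NOT n2 = NOT 1 = 0
So n3 = 0.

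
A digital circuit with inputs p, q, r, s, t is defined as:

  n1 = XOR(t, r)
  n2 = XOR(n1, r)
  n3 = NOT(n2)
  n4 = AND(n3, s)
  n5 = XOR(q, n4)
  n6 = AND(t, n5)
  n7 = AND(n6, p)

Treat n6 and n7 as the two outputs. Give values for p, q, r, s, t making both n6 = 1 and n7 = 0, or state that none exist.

p=0, q=1, r=1, s=0, t=1

Check with p=0, q=1, r=1, s=0, t=1:
n1 = XOR(t, r) = XOR(1, 1) = 0
n2 = XOR(n1, r) = XOR(0, 1) = 1
n3 = NOT(n2) = NOT 1 = 0
n4 = AND(n3, s) = AND(0, 0) = 0
n5 = XOR(q, n4) = XOR(1, 0) = 1
n6 = AND(t, n5) = AND(1, 1) = 1
n7 = AND(n6, p) = AND(1, 0) = 0
So n6 = 1 and n7 = 0.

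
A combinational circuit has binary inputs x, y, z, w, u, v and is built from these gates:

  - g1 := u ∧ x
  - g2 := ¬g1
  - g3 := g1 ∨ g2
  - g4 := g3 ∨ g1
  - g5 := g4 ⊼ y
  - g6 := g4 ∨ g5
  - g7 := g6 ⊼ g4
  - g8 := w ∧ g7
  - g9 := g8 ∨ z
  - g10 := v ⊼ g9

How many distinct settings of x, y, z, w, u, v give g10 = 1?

g10 = v ⊼ g9 must be 1, so at least one of v, g9 is 0.
Enumerating the 64 input combinations, 48 give g10 = 1 and 16 give g10 = 0.

48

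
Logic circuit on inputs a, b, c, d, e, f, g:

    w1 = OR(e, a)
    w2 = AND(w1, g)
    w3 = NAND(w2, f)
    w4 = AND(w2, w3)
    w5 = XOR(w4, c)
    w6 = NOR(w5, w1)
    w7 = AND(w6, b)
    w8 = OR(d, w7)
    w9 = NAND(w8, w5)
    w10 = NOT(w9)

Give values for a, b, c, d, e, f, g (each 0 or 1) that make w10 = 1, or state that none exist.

w10 = NOT(w9) must be 1, so w9 = 0.
w9 = NAND(w8, w5) must be 0, so both w8 = 1 and w5 = 1.
Check with a=1 b=0 c=1 d=1 e=1 f=0 g=0:
w1 = OR(e, a) = OR(1, 1) = 1
w2 = AND(w1, g) = AND(1, 0) = 0
w3 = NAND(w2, f) = NAND(0, 0) = 1
w4 = AND(w2, w3) = AND(0, 1) = 0
w5 = XOR(w4, c) = XOR(0, 1) = 1
w6 = NOR(w5, w1) = NOR(1, 1) = 0
w7 = AND(w6, b) = AND(0, 0) = 0
w8 = OR(d, w7) = OR(1, 0) = 1
w9 = NAND(w8, w5) = NAND(1, 1) = 0
w10 = NOT(w9) = NOT 0 = 1
So w10 = 1 as required.

a=1 b=0 c=1 d=1 e=1 f=0 g=0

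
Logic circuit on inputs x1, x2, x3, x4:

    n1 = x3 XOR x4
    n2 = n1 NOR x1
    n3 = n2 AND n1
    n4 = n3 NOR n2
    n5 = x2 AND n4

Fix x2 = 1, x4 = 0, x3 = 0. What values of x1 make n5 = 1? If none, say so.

x1=1

n5 = x2 AND n4 must be 1, so both x2 = 1 and n4 = 1.
Check with x2 = 1, x4 = 0, x3 = 0 and x1=1:
n1 = x3 XOR x4 = 0 XOR 0 = 0
n2 = n1 NOR x1 = 0 NOR 1 = 0
n3 = n2 AND n1 = 0 AND 0 = 0
n4 = n3 NOR n2 = 0 NOR 0 = 1
n5 = x2 AND n4 = 1 AND 1 = 1
So n5 = 1.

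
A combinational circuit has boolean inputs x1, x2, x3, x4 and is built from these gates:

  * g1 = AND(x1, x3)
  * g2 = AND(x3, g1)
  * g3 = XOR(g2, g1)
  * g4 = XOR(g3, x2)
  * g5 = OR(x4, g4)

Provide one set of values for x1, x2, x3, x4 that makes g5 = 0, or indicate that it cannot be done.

x1=0 x2=0 x3=0 x4=0

Check with x1=0 x2=0 x3=0 x4=0:
g1 = AND(x1, x3) = AND(0, 0) = 0
g2 = AND(x3, g1) = AND(0, 0) = 0
g3 = XOR(g2, g1) = XOR(0, 0) = 0
g4 = XOR(g3, x2) = XOR(0, 0) = 0
g5 = OR(x4, g4) = OR(0, 0) = 0
So g5 = 0 as required.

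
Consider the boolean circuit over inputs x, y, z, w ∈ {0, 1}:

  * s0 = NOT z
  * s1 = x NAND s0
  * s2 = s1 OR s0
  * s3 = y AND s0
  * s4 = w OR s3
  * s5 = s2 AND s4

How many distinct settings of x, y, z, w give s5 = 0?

6

s5 = s2 AND s4 must be 0, so at least one of s2, s4 is 0.
Enumerating the 16 input combinations, 6 give s5 = 0 and 10 give s5 = 1.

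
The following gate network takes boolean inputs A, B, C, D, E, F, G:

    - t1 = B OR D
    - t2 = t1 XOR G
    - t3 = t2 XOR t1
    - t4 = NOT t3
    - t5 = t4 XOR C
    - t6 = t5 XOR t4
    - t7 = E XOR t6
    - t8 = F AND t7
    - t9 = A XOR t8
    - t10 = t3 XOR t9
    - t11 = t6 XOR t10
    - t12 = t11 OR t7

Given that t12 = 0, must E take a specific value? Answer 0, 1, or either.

either

Both values of E occur among assignments with t12 = 0:
  E=0: A=0, B=0, C=0, D=0, E=0, F=0, G=0
  E=1: A=0, B=0, C=1, D=0, E=1, F=0, G=1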